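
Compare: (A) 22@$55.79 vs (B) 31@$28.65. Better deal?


Deal A: $55.79/22 = $2.5359/unit
Deal B: $28.65/31 = $0.9242/unit
B is cheaper per unit
= Deal B

Deal B


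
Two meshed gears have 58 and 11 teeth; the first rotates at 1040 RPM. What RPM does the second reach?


Gear ratio = 58:11 = 58:11
RPM_B = RPM_A × (teeth_A / teeth_B)
= 1040 × (58/11)
= 5483.6 RPM

5483.6 RPM


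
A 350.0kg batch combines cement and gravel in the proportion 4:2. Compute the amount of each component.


Total parts = 4 + 2 = 6
cement: 350.0 × 4/6 = 233.3kg
gravel: 350.0 × 2/6 = 116.7kg
= 233.3kg and 116.7kg

233.3kg and 116.7kg


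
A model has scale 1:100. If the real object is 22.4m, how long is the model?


Model size = real / scale
= 22.4 / 100
= 0.2240 m

0.2240 m


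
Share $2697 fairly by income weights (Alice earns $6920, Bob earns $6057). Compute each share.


Total income = 6920 + 6057 = $12977
Alice: $2697 × 6920/12977 = $1438.18
Bob: $2697 × 6057/12977 = $1258.82
= Alice: $1438.18, Bob: $1258.82

Alice: $1438.18, Bob: $1258.82


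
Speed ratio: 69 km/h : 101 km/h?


Ratio = 69:101
GCD = 1
Simplified = 69:101
Time ratio (same distance) = 101:69
Speed ratio = 69:101

69:101


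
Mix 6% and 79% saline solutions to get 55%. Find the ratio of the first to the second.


Let x parts of 6% mix with y parts of 79%.
6x + 79y = 55(x + y)
6x + 79y = 55x + 55y
x(6 - 55) = y(55 - 79)
x/y = (79 - 55)/(55 - 6) = 24/49
Simplify: 24:49
= 24:49

24:49


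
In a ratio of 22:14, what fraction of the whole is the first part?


Total parts = 22 + 14 = 36
First part: 22/36 = 11/18
= 11/18

11/18


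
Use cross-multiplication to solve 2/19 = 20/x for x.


Cross multiply: 2 × x = 19 × 20
2x = 380
x = 380 / 2
= 190.00

190.00


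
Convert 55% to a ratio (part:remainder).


55% means 55 parts out of 100; remainder = 45
Part : remainder = 55:45
GCD = 5
= 11:9

11:9


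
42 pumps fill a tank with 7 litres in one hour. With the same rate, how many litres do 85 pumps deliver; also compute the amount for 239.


Direct proportion: y/x = constant
k = 7/42 ≈ 0.1667
y at x=85: k × 85 = 7 × 85 / 42 = 595/42 ≈ 14.17
y at x=239: k × 239 = 7 × 239 / 42 = 1673/42 ≈ 39.83
= 14.17 and 39.83

14.17 and 39.83


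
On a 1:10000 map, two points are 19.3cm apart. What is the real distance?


Real distance = map distance × scale
= 19.3cm × 10000
= 193000 cm = 1930.0 m
= 1.930 km

1.930 km


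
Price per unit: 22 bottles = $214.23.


Unit rate = total / quantity
= 214.23 / 22
= $9.74 per unit

$9.74 per unit


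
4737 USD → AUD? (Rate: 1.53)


Amount × rate = 4737 × 1.53
= 7247.61 AUD

7247.61 AUD


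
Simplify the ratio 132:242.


GCD(132, 242) = 22
132/22 : 242/22
= 6:11

6:11


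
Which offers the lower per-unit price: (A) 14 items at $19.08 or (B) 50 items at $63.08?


Deal A: $19.08/14 = $1.3629/unit
Deal B: $63.08/50 = $1.2616/unit
B is cheaper per unit
= Deal B

Deal B


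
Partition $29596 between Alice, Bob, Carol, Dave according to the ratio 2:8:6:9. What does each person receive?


Total parts = 2 + 8 + 6 + 9 = 25
Alice: 29596 × 2/25 = 2367.68
Bob: 29596 × 8/25 = 9470.72
Carol: 29596 × 6/25 = 7103.04
Dave: 29596 × 9/25 = 10654.56
= Alice: $2367.68, Bob: $9470.72, Carol: $7103.04, Dave: $10654.56

Alice: $2367.68, Bob: $9470.72, Carol: $7103.04, Dave: $10654.56


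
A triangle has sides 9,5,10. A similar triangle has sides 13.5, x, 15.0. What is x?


Scale factor = 13.5/9 = 1.5
Missing side = 5 × 1.5
= 7.5

7.5


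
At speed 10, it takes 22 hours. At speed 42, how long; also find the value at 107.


Inverse proportion: x × y = constant
k = 10 × 22 = 220
At x=42: k/42 = 5.24
At x=107: k/107 = 2.06
= 5.24 and 2.06

5.24 and 2.06


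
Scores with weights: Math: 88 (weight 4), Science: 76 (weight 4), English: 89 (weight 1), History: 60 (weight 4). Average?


Numerator = 88×4 + 76×4 + 89×1 + 60×4
= 352 + 304 + 89 + 240
= 985
Total weight = 13
Weighted avg = 985/13
= 75.77

75.77


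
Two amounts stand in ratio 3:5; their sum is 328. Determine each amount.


Let A = 3k, B = 5k.
3k + 5k = 328
8k = 328 → k = 328/8 = 41
A = 3×41 = 123, B = 5×41 = 205
= A = 123, B = 205

A = 123, B = 205


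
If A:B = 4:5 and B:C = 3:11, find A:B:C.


Match B: multiply A:B by 3 → 12:15
Multiply B:C by 5 → 15:55
Combined: 12:15:55
GCD = 1
= 12:15:55

12:15:55


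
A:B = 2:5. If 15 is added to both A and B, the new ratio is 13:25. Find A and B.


Let A = 2k, B = 5k.
(2k + 15) / (5k + 15) = 13/25
Cross-multiply: 25(2k + 15) = 13(5k + 15)
50k + 375 = 65k + 195
50k - 65k = 195 - 375
-15k = -180
k = -180/-15 = 12
A = 2×12 = 24, B = 5×12 = 60
= A = 24, B = 60

A = 24, B = 60


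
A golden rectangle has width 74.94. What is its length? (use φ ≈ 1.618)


φ = (1 + √5) / 2 ≈ 1.618
Length = width × φ = 74.94 × 1.618 = 121.25292
≈ 121.25

121.25


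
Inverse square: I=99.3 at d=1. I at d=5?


I₁d₁² = I₂d₂²
I₂ = I₁ × (d₁/d₂)²
= 99.3 × (1/5)²
= 99.3 × 1/25
= 99.3/25
= 3.9720

3.9720


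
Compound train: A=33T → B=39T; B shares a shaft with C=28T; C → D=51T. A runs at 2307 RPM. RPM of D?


Stage 1: RPM_B = RPM_A × t_A/t_B = 2307 × 33/39 = 76131/39 ≈ 1952.08
B and C share a shaft → RPM_C = RPM_B
Stage 2: RPM_D = RPM_C × t_C/t_D = RPM_A × (t_A×t_C)/(t_B×t_D)
Overall ratio = (33×28)/(39×51) = 924/1989
RPM_D = 2307 × 924/1989 = 2131668/1989
≈ 1071.73 RPM

1071.73 RPM


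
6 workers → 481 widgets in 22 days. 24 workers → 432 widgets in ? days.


Days ∝ work / workers, so d₂ = d₁ × (m₁/m₂) × (w₂/w₁)
Workers factor (inverse): 6/24 = 0.2500
Work factor (direct): 432/481 ≈ 0.8981
d₂ = 22 × 6/24 × 432/481 = (22 × 6 × 432) / (24 × 481) = 57024/11544
≈ 4.94 days

4.94 days


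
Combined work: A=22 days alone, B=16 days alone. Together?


Rate of A = 1/22 per day
Rate of B = 1/16 per day
Combined rate = 1/22 + 1/16 = 38/352 ≈ 0.1080 per day
Days = 1 / combined rate = 352/38
≈ 9.26 days

9.26 days


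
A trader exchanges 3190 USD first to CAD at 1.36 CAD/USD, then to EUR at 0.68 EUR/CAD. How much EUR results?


Step 1: 3190 USD × 1.36 = 4338.40 CAD
Step 2: 4338.40 CAD × 0.68 = 2950.11 EUR
Implied rate USD→EUR = 1.36 × 0.68 = 0.9248
= 2950.11 EUR

2950.11 EUR


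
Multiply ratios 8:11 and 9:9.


Compound ratio = (8×9) : (11×9)
= 72:99
GCD = 9
= 8:11

8:11


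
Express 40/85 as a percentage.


Percentage = (part / whole) × 100
= (40 / 85) × 100
≈ 47.06%

47.06%


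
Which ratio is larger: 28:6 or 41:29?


28/6 = 4.6667
41/29 = 1.4138
4.6667 > 1.4138, so 28:6 is greater
= 28:6

28:6


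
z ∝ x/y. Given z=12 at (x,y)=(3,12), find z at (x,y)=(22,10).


z = k·x/y
Solve for k using the known point: k = z·y/x = 12×12/3 = 144/3 = 48.0000
Now evaluate at x=22, y=10:
z = k × 22 / 10 = (144 × 22) / (3 × 10) = 3168/30
= 105.6000

105.6000


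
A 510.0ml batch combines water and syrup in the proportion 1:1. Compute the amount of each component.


Total parts = 1 + 1 = 2
water: 510.0 × 1/2 = 255.0ml
syrup: 510.0 × 1/2 = 255.0ml
= 255.0ml and 255.0ml

255.0ml and 255.0ml


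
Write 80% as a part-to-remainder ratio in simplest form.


80% means 80 parts out of 100; remainder = 20
Part : remainder = 80:20
GCD = 20
= 4:1

4:1


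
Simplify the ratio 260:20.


GCD(260, 20) = 20
260/20 : 20/20
= 13:1

13:1


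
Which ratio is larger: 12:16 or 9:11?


12/16 = 0.7500
9/11 = 0.8182
0.7500 < 0.8182, so 12:16 is less
= 9:11

9:11


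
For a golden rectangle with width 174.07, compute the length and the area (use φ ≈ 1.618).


φ = (1 + √5) / 2 ≈ 1.618
Length = width × φ = 174.07 × 1.618 = 281.64526
≈ 281.65
Area = width × length = 174.07 × 281.64526 = 49025.9904082 ≈ 49025.99
= Length: 281.65, Area: 49025.99

Length: 281.65, Area: 49025.99


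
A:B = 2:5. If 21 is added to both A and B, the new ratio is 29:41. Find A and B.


Let A = 2k, B = 5k.
(2k + 21) / (5k + 21) = 29/41
Cross-multiply: 41(2k + 21) = 29(5k + 21)
82k + 861 = 145k + 609
82k - 145k = 609 - 861
-63k = -252
k = -252/-63 = 4
A = 2×4 = 8, B = 5×4 = 20
= A = 8, B = 20

A = 8, B = 20


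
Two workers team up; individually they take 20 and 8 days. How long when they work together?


Rate of A = 1/20 per day
Rate of B = 1/8 per day
Combined rate = 1/20 + 1/8 = 28/160 = 0.1750 per day
Days = 1 / combined rate = 160/28
≈ 5.71 days

5.71 days


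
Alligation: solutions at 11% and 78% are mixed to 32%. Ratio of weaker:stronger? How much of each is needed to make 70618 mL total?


Let x parts of 11% mix with y parts of 78%.
11x + 78y = 32(x + y)
11x + 78y = 32x + 32y
x(11 - 32) = y(32 - 78)
x/y = (78 - 32)/(32 - 11) = 46/21
Simplify: 46:21
Total parts = 67; one part = 70618/67 = 1054.00 mL
11% solution: 46×1054.00 = 48484.00 mL
78% solution: 21×1054.00 = 22134.00 mL
= ratio 46:21; 48484.00 mL and 22134.00 mL

ratio 46:21; 48484.00 mL and 22134.00 mL


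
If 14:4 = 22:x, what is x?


Cross multiply: 14 × x = 4 × 22
14x = 88
x = 88 / 14
= 6.29

6.29


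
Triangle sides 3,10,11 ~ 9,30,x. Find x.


Scale factor = 9/3 = 3
Missing side = 11 × 3
= 33.0

33.0


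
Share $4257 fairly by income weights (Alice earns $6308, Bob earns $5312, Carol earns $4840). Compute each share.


Total income = 6308 + 5312 + 4840 = $16460
Alice: $4257 × 6308/16460 = $1631.42
Bob: $4257 × 5312/16460 = $1373.83
Carol: $4257 × 4840/16460 = $1251.75
= Alice: $1631.42, Bob: $1373.83, Carol: $1251.75

Alice: $1631.42, Bob: $1373.83, Carol: $1251.75


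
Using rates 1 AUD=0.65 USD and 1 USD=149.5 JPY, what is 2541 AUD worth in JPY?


Step 1: 2541 AUD × 0.65 = 1651.65 USD
Step 2: 1651.65 USD × 149.5 = 246921.68 JPY
Implied rate AUD→JPY = 0.65 × 149.5 = 97.1750
= 246921.68 JPY

246921.68 JPY


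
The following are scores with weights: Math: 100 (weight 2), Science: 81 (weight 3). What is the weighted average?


Numerator = 100×2 + 81×3
= 200 + 243
= 443
Total weight = 5
Weighted avg = 443/5
= 88.60

88.60


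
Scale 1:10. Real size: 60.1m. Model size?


Model size = real / scale
= 60.1 / 10
= 6.0100 m

6.0100 m


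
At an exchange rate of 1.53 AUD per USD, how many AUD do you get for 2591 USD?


Amount × rate = 2591 × 1.53
= 3964.23 AUD

3964.23 AUD


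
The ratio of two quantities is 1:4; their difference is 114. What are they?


Let A = 1k, B = 4k.
4k - 1k = 114
3k = 114 → k = 114/3 = 38
A = 1×38 = 38, B = 4×38 = 152
= A = 38, B = 152

A = 38, B = 152


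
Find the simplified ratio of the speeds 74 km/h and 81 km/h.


Ratio = 74:81
GCD = 1
Simplified = 74:81
Time ratio (same distance) = 81:74
Speed ratio = 74:81

74:81


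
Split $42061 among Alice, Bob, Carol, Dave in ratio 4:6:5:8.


Total parts = 4 + 6 + 5 + 8 = 23
Alice: 42061 × 4/23 = 7314.96
Bob: 42061 × 6/23 = 10972.43
Carol: 42061 × 5/23 = 9143.70
Dave: 42061 × 8/23 = 14629.91
= Alice: $7314.96, Bob: $10972.43, Carol: $9143.70, Dave: $14629.91

Alice: $7314.96, Bob: $10972.43, Carol: $9143.70, Dave: $14629.91


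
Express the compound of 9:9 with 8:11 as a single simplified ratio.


Compound ratio = (9×8) : (9×11)
= 72:99
GCD = 9
= 8:11

8:11


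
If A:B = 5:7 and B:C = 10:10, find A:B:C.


Match B: multiply A:B by 10 → 50:70
Multiply B:C by 7 → 70:70
Combined: 50:70:70
GCD = 10
= 5:7:7

5:7:7


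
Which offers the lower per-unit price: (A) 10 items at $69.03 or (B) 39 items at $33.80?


Deal A: $69.03/10 = $6.9030/unit
Deal B: $33.80/39 = $0.8667/unit
B is cheaper per unit
= Deal B

Deal B


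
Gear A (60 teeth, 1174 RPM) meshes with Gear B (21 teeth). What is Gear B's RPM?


Gear ratio = 60:21 = 20:7
RPM_B = RPM_A × (teeth_A / teeth_B)
= 1174 × (60/21)
= 3354.3 RPM

3354.3 RPM


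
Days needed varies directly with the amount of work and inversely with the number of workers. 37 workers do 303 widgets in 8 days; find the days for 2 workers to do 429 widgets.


Days ∝ work / workers, so d₂ = d₁ × (m₁/m₂) × (w₂/w₁)
Workers factor (inverse): 37/2 = 18.5000
Work factor (direct): 429/303 ≈ 1.4158
d₂ = 8 × 37/2 × 429/303 = (8 × 37 × 429) / (2 × 303) = 126984/606
≈ 209.54 days

209.54 days


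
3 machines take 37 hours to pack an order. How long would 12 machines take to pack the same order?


Inverse proportion: x × y = constant
k = 3 × 37 = 111
y₂ = k / 12 = 111 / 12
= 9.25

9.25


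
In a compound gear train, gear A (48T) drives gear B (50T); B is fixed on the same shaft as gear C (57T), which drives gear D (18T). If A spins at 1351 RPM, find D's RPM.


Stage 1: RPM_B = RPM_A × t_A/t_B = 1351 × 48/50 = 64848/50 = 1296.96
B and C share a shaft → RPM_C = RPM_B
Stage 2: RPM_D = RPM_C × t_C/t_D = RPM_A × (t_A×t_C)/(t_B×t_D)
Overall ratio = (48×57)/(50×18) = 2736/900
RPM_D = 1351 × 2736/900 = 3696336/900
= 4107.04 RPM

4107.04 RPM


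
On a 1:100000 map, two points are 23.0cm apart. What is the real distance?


Real distance = map distance × scale
= 23.0cm × 100000
= 2300000 cm = 23000.0 m
= 23.000 km

23.000 km


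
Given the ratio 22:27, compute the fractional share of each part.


Total parts = 22 + 27 = 49
First part: 22/49 = 22/49
Second part: 27/49 = 27/49
= 22/49 and 27/49

22/49 and 27/49


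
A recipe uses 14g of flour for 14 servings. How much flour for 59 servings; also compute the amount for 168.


Direct proportion: y/x = constant
k = 14/14 = 1.0000
y at x=59: k × 59 = 14 × 59 / 14 = 826/14 = 59.00
y at x=168: k × 168 = 14 × 168 / 14 = 2352/14 = 168.00
= 59.00 and 168.00

59.00 and 168.00


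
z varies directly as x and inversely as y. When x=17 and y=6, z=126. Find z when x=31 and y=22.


z = k·x/y
Solve for k using the known point: k = z·y/x = 126×6/17 = 756/17 ≈ 44.4706
Now evaluate at x=31, y=22:
z = k × 31 / 22 = (756 × 31) / (17 × 22) = 23436/374
≈ 62.6631

62.6631


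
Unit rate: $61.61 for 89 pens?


Unit rate = total / quantity
= 61.61 / 89
= $0.69 per unit

$0.69 per unit


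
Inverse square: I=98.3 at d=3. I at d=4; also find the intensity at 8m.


I₁d₁² = I₂d₂²
I at 4m = 98.3 × (3/4)² = 98.3 × 9/16 = 884.7/16 ≈ 55.2938
I at 8m = 98.3 × (3/8)² = 98.3 × 9/64 = 884.7/64 ≈ 13.8234
= 55.2938 and 13.8234

55.2938 and 13.8234


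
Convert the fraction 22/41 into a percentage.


Percentage = (part / whole) × 100
= (22 / 41) × 100
≈ 53.66%

53.66%


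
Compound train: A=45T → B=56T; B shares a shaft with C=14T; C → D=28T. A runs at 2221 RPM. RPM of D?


Stage 1: RPM_B = RPM_A × t_A/t_B = 2221 × 45/56 = 99945/56 ≈ 1784.73
B and C share a shaft → RPM_C = RPM_B
Stage 2: RPM_D = RPM_C × t_C/t_D = RPM_A × (t_A×t_C)/(t_B×t_D)
Overall ratio = (45×14)/(56×28) = 630/1568
RPM_D = 2221 × 630/1568 = 1399230/1568
≈ 892.37 RPM

892.37 RPM


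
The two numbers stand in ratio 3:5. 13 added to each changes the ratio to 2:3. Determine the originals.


Let A = 3k, B = 5k.
(3k + 13) / (5k + 13) = 2/3
Cross-multiply: 3(3k + 13) = 2(5k + 13)
9k + 39 = 10k + 26
9k - 10k = 26 - 39
-1k = -13
k = -13/-1 = 13
A = 3×13 = 39, B = 5×13 = 65
= A = 39, B = 65

A = 39, B = 65


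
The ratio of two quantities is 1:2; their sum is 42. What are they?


Let A = 1k, B = 2k.
1k + 2k = 42
3k = 42 → k = 42/3 = 14
A = 1×14 = 14, B = 2×14 = 28
= A = 14, B = 28

A = 14, B = 28


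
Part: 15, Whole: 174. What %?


Percentage = (part / whole) × 100
= (15 / 174) × 100
≈ 8.62%

8.62%


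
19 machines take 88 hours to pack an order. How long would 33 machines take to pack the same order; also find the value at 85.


Inverse proportion: x × y = constant
k = 19 × 88 = 1672
At x=33: k/33 = 50.67
At x=85: k/85 = 19.67
= 50.67 and 19.67

50.67 and 19.67


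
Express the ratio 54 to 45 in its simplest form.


GCD(54, 45) = 9
54/9 : 45/9
= 6:5

6:5


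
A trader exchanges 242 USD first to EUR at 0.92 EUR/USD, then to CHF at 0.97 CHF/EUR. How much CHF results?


Step 1: 242 USD × 0.92 = 222.64 EUR
Step 2: 222.64 EUR × 0.97 = 215.96 CHF
Implied rate USD→CHF = 0.92 × 0.97 = 0.8924
= 215.96 CHF

215.96 CHF


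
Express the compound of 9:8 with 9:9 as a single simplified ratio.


Compound ratio = (9×9) : (8×9)
= 81:72
GCD = 9
= 9:8

9:8


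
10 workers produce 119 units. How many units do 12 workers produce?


Direct proportion: y/x = constant
k = 119/10 = 11.9000
y₂ = k × 12 = 119 × 12 / 10 = 1428/10
= 142.80

142.80


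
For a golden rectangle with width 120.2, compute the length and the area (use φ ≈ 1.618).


φ = (1 + √5) / 2 ≈ 1.618
Length = width × φ = 120.2 × 1.618 = 194.4836
≈ 194.48
Area = width × length = 120.2 × 194.4836 = 23376.92872 ≈ 23376.93
= Length: 194.48, Area: 23376.93

Length: 194.48, Area: 23376.93


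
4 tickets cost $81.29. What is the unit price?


Unit rate = total / quantity
= 81.29 / 4
= $20.32 per unit

$20.32 per unit


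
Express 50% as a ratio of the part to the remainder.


50% means 50 parts out of 100; remainder = 50
Part : remainder = 50:50
GCD = 50
= 1:1

1:1


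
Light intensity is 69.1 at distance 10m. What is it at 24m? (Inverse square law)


I₁d₁² = I₂d₂²
I₂ = I₁ × (d₁/d₂)²
= 69.1 × (10/24)²
= 69.1 × 100/576
= 6910/576
≈ 11.9965

11.9965


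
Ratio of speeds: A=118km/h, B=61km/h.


Ratio = 118:61
GCD = 1
Simplified = 118:61
Time ratio (same distance) = 61:118
Speed ratio = 118:61

118:61


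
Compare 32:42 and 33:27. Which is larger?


32/42 = 0.7619
33/27 = 1.2222
0.7619 < 1.2222, so 32:42 is less
= 33:27

33:27


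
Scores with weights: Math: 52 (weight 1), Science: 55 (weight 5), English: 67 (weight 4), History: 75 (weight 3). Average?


Numerator = 52×1 + 55×5 + 67×4 + 75×3
= 52 + 275 + 268 + 225
= 820
Total weight = 13
Weighted avg = 820/13
= 63.08

63.08


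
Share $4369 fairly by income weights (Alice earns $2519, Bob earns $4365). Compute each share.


Total income = 2519 + 4365 = $6884
Alice: $4369 × 2519/6884 = $1598.71
Bob: $4369 × 4365/6884 = $2770.29
= Alice: $1598.71, Bob: $2770.29

Alice: $1598.71, Bob: $2770.29


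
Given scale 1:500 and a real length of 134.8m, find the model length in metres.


Model size = real / scale
= 134.8 / 500
= 0.2696 m

0.2696 m


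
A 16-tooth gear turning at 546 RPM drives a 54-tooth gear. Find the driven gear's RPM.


Gear ratio = 16:54 = 8:27
RPM_B = RPM_A × (teeth_A / teeth_B)
= 546 × (16/54)
= 161.8 RPM

161.8 RPM


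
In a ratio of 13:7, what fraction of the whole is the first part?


Total parts = 13 + 7 = 20
First part: 13/20 = 13/20
= 13/20

13/20


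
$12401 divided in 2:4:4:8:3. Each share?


Total parts = 2 + 4 + 4 + 8 + 3 = 21
Part 1: 12401 × 2/21 = 1181.05
Part 2: 12401 × 4/21 = 2362.10
Part 3: 12401 × 4/21 = 2362.10
Part 4: 12401 × 8/21 = 4724.19
Part 5: 12401 × 3/21 = 1771.57
= Part 1: $1181.05, Part 2: $2362.10, Part 3: $2362.10, Part 4: $4724.19, Part 5: $1771.57

Part 1: $1181.05, Part 2: $2362.10, Part 3: $2362.10, Part 4: $4724.19, Part 5: $1771.57


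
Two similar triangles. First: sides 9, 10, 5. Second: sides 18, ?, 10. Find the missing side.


Scale factor = 18/9 = 2
Missing side = 10 × 2
= 20.0

20.0


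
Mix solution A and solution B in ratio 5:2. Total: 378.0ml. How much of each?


Total parts = 5 + 2 = 7
solution A: 378.0 × 5/7 = 270.0ml
solution B: 378.0 × 2/7 = 108.0ml
= 270.0ml and 108.0ml

270.0ml and 108.0ml


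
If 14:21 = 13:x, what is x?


Cross multiply: 14 × x = 21 × 13
14x = 273
x = 273 / 14
= 19.50

19.50


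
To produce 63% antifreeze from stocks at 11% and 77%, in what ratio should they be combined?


Let x parts of 11% mix with y parts of 77%.
11x + 77y = 63(x + y)
11x + 77y = 63x + 63y
x(11 - 63) = y(63 - 77)
x/y = (77 - 63)/(63 - 11) = 14/52
Simplify: 7:26
= 7:26

7:26


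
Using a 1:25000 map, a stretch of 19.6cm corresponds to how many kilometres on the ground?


Real distance = map distance × scale
= 19.6cm × 25000
= 490000 cm = 4900.0 m
= 4.900 km

4.900 km


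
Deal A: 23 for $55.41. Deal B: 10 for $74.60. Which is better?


Deal A: $55.41/23 = $2.4091/unit
Deal B: $74.60/10 = $7.4600/unit
A is cheaper per unit
= Deal A

Deal A


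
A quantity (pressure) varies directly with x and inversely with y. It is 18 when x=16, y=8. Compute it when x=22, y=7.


z = k·x/y
Solve for k using the known point: k = z·y/x = 18×8/16 = 144/16 = 9.0000
Now evaluate at x=22, y=7:
z = k × 22 / 7 = (144 × 22) / (16 × 7) = 3168/112
≈ 28.2857

28.2857


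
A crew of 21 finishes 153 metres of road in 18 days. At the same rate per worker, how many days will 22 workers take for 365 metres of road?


Days ∝ work / workers, so d₂ = d₁ × (m₁/m₂) × (w₂/w₁)
Workers factor (inverse): 21/22 ≈ 0.9545
Work factor (direct): 365/153 ≈ 2.3856
d₂ = 18 × 21/22 × 365/153 = (18 × 21 × 365) / (22 × 153) = 137970/3366
≈ 40.99 days

40.99 days


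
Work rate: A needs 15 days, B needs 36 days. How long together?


Rate of A = 1/15 per day
Rate of B = 1/36 per day
Combined rate = 1/15 + 1/36 = 51/540 ≈ 0.0944 per day
Days = 1 / combined rate = 540/51
≈ 10.59 days

10.59 days


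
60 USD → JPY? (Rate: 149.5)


Amount × rate = 60 × 149.5
= 8970.00 JPY

8970.00 JPY


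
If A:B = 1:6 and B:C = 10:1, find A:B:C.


Match B: multiply A:B by 10 → 10:60
Multiply B:C by 6 → 60:6
Combined: 10:60:6
GCD = 2
= 5:30:3

5:30:3


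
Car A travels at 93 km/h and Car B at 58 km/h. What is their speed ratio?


Ratio = 93:58
GCD = 1
Simplified = 93:58
Time ratio (same distance) = 58:93
Speed ratio = 93:58

93:58


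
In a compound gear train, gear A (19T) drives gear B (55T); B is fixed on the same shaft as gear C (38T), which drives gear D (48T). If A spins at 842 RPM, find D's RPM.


Stage 1: RPM_B = RPM_A × t_A/t_B = 842 × 19/55 = 15998/55 ≈ 290.87
B and C share a shaft → RPM_C = RPM_B
Stage 2: RPM_D = RPM_C × t_C/t_D = RPM_A × (t_A×t_C)/(t_B×t_D)
Overall ratio = (19×38)/(55×48) = 722/2640
RPM_D = 842 × 722/2640 = 607924/2640
≈ 230.27 RPM

230.27 RPM


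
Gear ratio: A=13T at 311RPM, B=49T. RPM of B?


Gear ratio = 13:49 = 13:49
RPM_B = RPM_A × (teeth_A / teeth_B)
= 311 × (13/49)
= 82.5 RPM

82.5 RPM


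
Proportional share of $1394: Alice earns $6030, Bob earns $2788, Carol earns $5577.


Total income = 6030 + 2788 + 5577 = $14395
Alice: $1394 × 6030/14395 = $583.94
Bob: $1394 × 2788/14395 = $269.99
Carol: $1394 × 5577/14395 = $540.07
= Alice: $583.94, Bob: $269.99, Carol: $540.07

Alice: $583.94, Bob: $269.99, Carol: $540.07


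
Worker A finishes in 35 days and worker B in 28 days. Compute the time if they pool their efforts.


Rate of A = 1/35 per day
Rate of B = 1/28 per day
Combined rate = 1/35 + 1/28 = 63/980 ≈ 0.0643 per day
Days = 1 / combined rate = 980/63
≈ 15.56 days

15.56 days


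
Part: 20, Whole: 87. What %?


Percentage = (part / whole) × 100
= (20 / 87) × 100
≈ 22.99%

22.99%


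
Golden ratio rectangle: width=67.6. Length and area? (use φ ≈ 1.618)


φ = (1 + √5) / 2 ≈ 1.618
Length = width × φ = 67.6 × 1.618 = 109.3768
≈ 109.38
Area = width × length = 67.6 × 109.3768 = 7393.87168 ≈ 7393.87
= Length: 109.38, Area: 7393.87

Length: 109.38, Area: 7393.87


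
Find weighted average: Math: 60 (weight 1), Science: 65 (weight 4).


Numerator = 60×1 + 65×4
= 60 + 260
= 320
Total weight = 5
Weighted avg = 320/5
= 64.00

64.00


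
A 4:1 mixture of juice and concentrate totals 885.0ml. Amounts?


Total parts = 4 + 1 = 5
juice: 885.0 × 4/5 = 708.0ml
concentrate: 885.0 × 1/5 = 177.0ml
= 708.0ml and 177.0ml

708.0ml and 177.0ml


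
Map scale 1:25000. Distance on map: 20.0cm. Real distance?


Real distance = map distance × scale
= 20.0cm × 25000
= 500000 cm = 5000.0 m
= 5.000 km

5.000 km


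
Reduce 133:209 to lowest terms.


GCD(133, 209) = 19
133/19 : 209/19
= 7:11

7:11


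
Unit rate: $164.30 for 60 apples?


Unit rate = total / quantity
= 164.30 / 60
= $2.74 per unit

$2.74 per unit


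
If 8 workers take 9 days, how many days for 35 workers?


Inverse proportion: x × y = constant
k = 8 × 9 = 72
y₂ = k / 35 = 72 / 35
= 2.06

2.06


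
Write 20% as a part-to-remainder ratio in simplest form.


20% means 20 parts out of 100; remainder = 80
Part : remainder = 20:80
GCD = 20
= 1:4

1:4


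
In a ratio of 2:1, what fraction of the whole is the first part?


Total parts = 2 + 1 = 3
First part: 2/3 = 2/3
= 2/3

2/3


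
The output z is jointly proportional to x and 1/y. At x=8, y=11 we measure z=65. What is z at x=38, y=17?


z = k·x/y
Solve for k using the known point: k = z·y/x = 65×11/8 = 715/8 = 89.3750
Now evaluate at x=38, y=17:
z = k × 38 / 17 = (715 × 38) / (8 × 17) = 27170/136
≈ 199.7794

199.7794


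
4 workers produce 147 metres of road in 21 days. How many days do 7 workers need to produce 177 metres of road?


Days ∝ work / workers, so d₂ = d₁ × (m₁/m₂) × (w₂/w₁)
Workers factor (inverse): 4/7 ≈ 0.5714
Work factor (direct): 177/147 ≈ 1.2041
d₂ = 21 × 4/7 × 177/147 = (21 × 4 × 177) / (7 × 147) = 14868/1029
≈ 14.45 days

14.45 days


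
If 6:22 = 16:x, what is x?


Cross multiply: 6 × x = 22 × 16
6x = 352
x = 352 / 6
= 58.67

58.67


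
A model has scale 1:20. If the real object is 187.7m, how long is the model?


Model size = real / scale
= 187.7 / 20
= 9.3850 m

9.3850 m


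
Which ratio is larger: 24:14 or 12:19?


24/14 = 1.7143
12/19 = 0.6316
1.7143 > 0.6316, so 24:14 is greater
= 24:14

24:14


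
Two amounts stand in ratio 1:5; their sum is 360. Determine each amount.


Let A = 1k, B = 5k.
1k + 5k = 360
6k = 360 → k = 360/6 = 60
A = 1×60 = 60, B = 5×60 = 300
= A = 60, B = 300

A = 60, B = 300


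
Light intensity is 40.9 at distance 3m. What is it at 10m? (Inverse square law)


I₁d₁² = I₂d₂²
I₂ = I₁ × (d₁/d₂)²
= 40.9 × (3/10)²
= 40.9 × 9/100
= 368.1/100
= 3.6810

3.6810


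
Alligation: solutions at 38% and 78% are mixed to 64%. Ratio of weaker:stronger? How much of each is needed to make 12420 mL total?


Let x parts of 38% mix with y parts of 78%.
38x + 78y = 64(x + y)
38x + 78y = 64x + 64y
x(38 - 64) = y(64 - 78)
x/y = (78 - 64)/(64 - 38) = 14/26
Simplify: 7:13
Total parts = 20; one part = 12420/20 = 621.00 mL
38% solution: 7×621.00 = 4347.00 mL
78% solution: 13×621.00 = 8073.00 mL
= ratio 7:13; 4347.00 mL and 8073.00 mL

ratio 7:13; 4347.00 mL and 8073.00 mL


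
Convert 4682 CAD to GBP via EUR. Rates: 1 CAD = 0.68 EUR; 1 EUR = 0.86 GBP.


Step 1: 4682 CAD × 0.68 = 3183.76 EUR
Step 2: 3183.76 EUR × 0.86 = 2738.03 GBP
Implied rate CAD→GBP = 0.68 × 0.86 = 0.5848
= 2738.03 GBP

2738.03 GBP


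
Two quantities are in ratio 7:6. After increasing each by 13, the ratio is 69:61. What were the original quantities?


Let A = 7k, B = 6k.
(7k + 13) / (6k + 13) = 69/61
Cross-multiply: 61(7k + 13) = 69(6k + 13)
427k + 793 = 414k + 897
427k - 414k = 897 - 793
13k = 104
k = 104/13 = 8
A = 7×8 = 56, B = 6×8 = 48
= A = 56, B = 48

A = 56, B = 48


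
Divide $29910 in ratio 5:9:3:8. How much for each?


Total parts = 5 + 9 + 3 + 8 = 25
Part 1: 29910 × 5/25 = 5982.00
Part 2: 29910 × 9/25 = 10767.60
Part 3: 29910 × 3/25 = 3589.20
Part 4: 29910 × 8/25 = 9571.20
= Part 1: $5982.00, Part 2: $10767.60, Part 3: $3589.20, Part 4: $9571.20

Part 1: $5982.00, Part 2: $10767.60, Part 3: $3589.20, Part 4: $9571.20


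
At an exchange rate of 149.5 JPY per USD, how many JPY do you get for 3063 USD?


Amount × rate = 3063 × 149.5
= 457918.50 JPY

457918.50 JPY


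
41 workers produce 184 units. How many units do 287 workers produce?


Direct proportion: y/x = constant
k = 184/41 ≈ 4.4878
y₂ = k × 287 = 184 × 287 / 41 = 52808/41
= 1288.00

1288.00


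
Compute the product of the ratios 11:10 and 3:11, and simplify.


Compound ratio = (11×3) : (10×11)
= 33:110
GCD = 11
= 3:10

3:10


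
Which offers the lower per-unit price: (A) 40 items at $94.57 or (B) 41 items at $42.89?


Deal A: $94.57/40 = $2.3643/unit
Deal B: $42.89/41 = $1.0461/unit
B is cheaper per unit
= Deal B

Deal B


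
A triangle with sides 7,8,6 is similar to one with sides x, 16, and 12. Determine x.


Scale factor = 16/8 = 2
Missing side = 7 × 2
= 14.0

14.0


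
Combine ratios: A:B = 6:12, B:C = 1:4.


Match B: multiply A:B by 1 → 6:12
Multiply B:C by 12 → 12:48
Combined: 6:12:48
GCD = 6
= 1:2:8

1:2:8


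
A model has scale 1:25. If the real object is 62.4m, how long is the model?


Model size = real / scale
= 62.4 / 25
= 2.4960 m

2.4960 m


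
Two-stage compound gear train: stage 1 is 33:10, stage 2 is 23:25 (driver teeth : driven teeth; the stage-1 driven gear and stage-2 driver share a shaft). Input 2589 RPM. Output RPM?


Stage 1: RPM_B = RPM_A × t_A/t_B = 2589 × 33/10 = 85437/10 = 8543.70
B and C share a shaft → RPM_C = RPM_B
Stage 2: RPM_D = RPM_C × t_C/t_D = RPM_A × (t_A×t_C)/(t_B×t_D)
Overall ratio = (33×23)/(10×25) = 759/250
RPM_D = 2589 × 759/250 = 1965051/250
≈ 7860.20 RPM

7860.20 RPM


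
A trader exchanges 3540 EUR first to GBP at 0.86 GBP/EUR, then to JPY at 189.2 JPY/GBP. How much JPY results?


Step 1: 3540 EUR × 0.86 = 3044.40 GBP
Step 2: 3044.40 GBP × 189.2 = 576000.48 JPY
Implied rate EUR→JPY = 0.86 × 189.2 = 162.7120
= 576000.48 JPY

576000.48 JPY


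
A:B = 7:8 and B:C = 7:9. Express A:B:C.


Match B: multiply A:B by 7 → 49:56
Multiply B:C by 8 → 56:72
Combined: 49:56:72
GCD = 1
= 49:56:72

49:56:72


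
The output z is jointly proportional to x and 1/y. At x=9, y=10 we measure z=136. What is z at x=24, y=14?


z = k·x/y
Solve for k using the known point: k = z·y/x = 136×10/9 = 1360/9 ≈ 151.1111
Now evaluate at x=24, y=14:
z = k × 24 / 14 = (1360 × 24) / (9 × 14) = 32640/126
≈ 259.0476

259.0476


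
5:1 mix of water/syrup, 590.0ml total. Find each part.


Total parts = 5 + 1 = 6
water: 590.0 × 5/6 = 491.7ml
syrup: 590.0 × 1/6 = 98.3ml
= 491.7ml and 98.3ml

491.7ml and 98.3ml


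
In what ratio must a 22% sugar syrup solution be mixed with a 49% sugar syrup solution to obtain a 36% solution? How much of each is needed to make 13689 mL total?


Let x parts of 22% mix with y parts of 49%.
22x + 49y = 36(x + y)
22x + 49y = 36x + 36y
x(22 - 36) = y(36 - 49)
x/y = (49 - 36)/(36 - 22) = 13/14
Simplify: 13:14
Total parts = 27; one part = 13689/27 = 507.00 mL
22% solution: 13×507.00 = 6591.00 mL
49% solution: 14×507.00 = 7098.00 mL
= ratio 13:14; 6591.00 mL and 7098.00 mL

ratio 13:14; 6591.00 mL and 7098.00 mL


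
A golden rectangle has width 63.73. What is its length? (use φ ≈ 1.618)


φ = (1 + √5) / 2 ≈ 1.618
Length = width × φ = 63.73 × 1.618 = 103.11514
≈ 103.12

103.12


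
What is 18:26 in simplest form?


GCD(18, 26) = 2
18/2 : 26/2
= 9:13

9:13


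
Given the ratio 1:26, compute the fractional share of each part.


Total parts = 1 + 26 = 27
First part: 1/27 = 1/27
Second part: 26/27 = 26/27
= 1/27 and 26/27

1/27 and 26/27


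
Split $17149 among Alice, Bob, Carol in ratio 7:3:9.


Total parts = 7 + 3 + 9 = 19
Alice: 17149 × 7/19 = 6318.05
Bob: 17149 × 3/19 = 2707.74
Carol: 17149 × 9/19 = 8123.21
= Alice: $6318.05, Bob: $2707.74, Carol: $8123.21

Alice: $6318.05, Bob: $2707.74, Carol: $8123.21


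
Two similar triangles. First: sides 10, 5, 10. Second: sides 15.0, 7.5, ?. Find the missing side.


Scale factor = 15.0/10 = 1.5
Missing side = 10 × 1.5
= 15.0

15.0


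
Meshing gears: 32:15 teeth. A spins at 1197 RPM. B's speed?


Gear ratio = 32:15 = 32:15
RPM_B = RPM_A × (teeth_A / teeth_B)
= 1197 × (32/15)
= 2553.6 RPM

2553.6 RPM


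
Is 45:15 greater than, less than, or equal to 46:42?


45/15 = 3.0000
46/42 = 1.0952
3.0000 > 1.0952, so 45:15 is greater
= greater than

greater than


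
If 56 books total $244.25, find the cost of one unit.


Unit rate = total / quantity
= 244.25 / 56
= $4.36 per unit

$4.36 per unit


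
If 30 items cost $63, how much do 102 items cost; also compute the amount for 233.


Direct proportion: y/x = constant
k = 63/30 = 2.1000
y at x=102: k × 102 = 63 × 102 / 30 = 6426/30 = 214.20
y at x=233: k × 233 = 63 × 233 / 30 = 14679/30 = 489.30
= 214.20 and 489.30

214.20 and 489.30


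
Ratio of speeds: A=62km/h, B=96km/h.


Ratio = 62:96
GCD = 2
Simplified = 31:48
Time ratio (same distance) = 48:31
Speed ratio = 31:48

31:48


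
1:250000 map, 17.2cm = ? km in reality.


Real distance = map distance × scale
= 17.2cm × 250000
= 4300000 cm = 43000.0 m
= 43.000 km

43.000 km


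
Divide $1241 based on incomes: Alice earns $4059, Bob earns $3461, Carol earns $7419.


Total income = 4059 + 3461 + 7419 = $14939
Alice: $1241 × 4059/14939 = $337.19
Bob: $1241 × 3461/14939 = $287.51
Carol: $1241 × 7419/14939 = $616.30
= Alice: $337.19, Bob: $287.51, Carol: $616.30

Alice: $337.19, Bob: $287.51, Carol: $616.30


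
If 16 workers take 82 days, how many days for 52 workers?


Inverse proportion: x × y = constant
k = 16 × 82 = 1312
y₂ = k / 52 = 1312 / 52
= 25.23

25.23


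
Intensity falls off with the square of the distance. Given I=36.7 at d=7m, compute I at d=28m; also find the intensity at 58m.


I₁d₁² = I₂d₂²
I at 28m = 36.7 × (7/28)² = 36.7 × 49/784 = 1798.3/784 ≈ 2.2938
I at 58m = 36.7 × (7/58)² = 36.7 × 49/3364 = 1798.3/3364 ≈ 0.5346
= 2.2938 and 0.5346

2.2938 and 0.5346


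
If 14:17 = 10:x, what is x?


Cross multiply: 14 × x = 17 × 10
14x = 170
x = 170 / 14
= 12.14

12.14


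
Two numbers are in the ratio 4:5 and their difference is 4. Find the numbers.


Let A = 4k, B = 5k.
5k - 4k = 4
1k = 4 → k = 4/1 = 4
A = 4×4 = 16, B = 5×4 = 20
= A = 16, B = 20

A = 16, B = 20


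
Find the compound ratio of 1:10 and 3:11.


Compound ratio = (1×3) : (10×11)
= 3:110
GCD = 1
= 3:110

3:110


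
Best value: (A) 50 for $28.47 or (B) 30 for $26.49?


Deal A: $28.47/50 = $0.5694/unit
Deal B: $26.49/30 = $0.8830/unit
A is cheaper per unit
= Deal A

Deal A


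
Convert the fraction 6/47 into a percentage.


Percentage = (part / whole) × 100
= (6 / 47) × 100
≈ 12.77%

12.77%


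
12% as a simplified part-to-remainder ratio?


12% means 12 parts out of 100; remainder = 88
Part : remainder = 12:88
GCD = 4
= 3:22

3:22


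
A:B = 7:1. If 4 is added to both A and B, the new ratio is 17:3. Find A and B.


Let A = 7k, B = 1k.
(7k + 4) / (1k + 4) = 17/3
Cross-multiply: 3(7k + 4) = 17(1k + 4)
21k + 12 = 17k + 68
21k - 17k = 68 - 12
4k = 56
k = 56/4 = 14
A = 7×14 = 98, B = 1×14 = 14
= A = 98, B = 14

A = 98, B = 14


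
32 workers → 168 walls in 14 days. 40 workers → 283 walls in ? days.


Days ∝ work / workers, so d₂ = d₁ × (m₁/m₂) × (w₂/w₁)
Workers factor (inverse): 32/40 = 0.8000
Work factor (direct): 283/168 ≈ 1.6845
d₂ = 14 × 32/40 × 283/168 = (14 × 32 × 283) / (40 × 168) = 126784/6720
≈ 18.87 days

18.87 days


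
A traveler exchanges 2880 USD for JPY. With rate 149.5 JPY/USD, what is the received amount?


Amount × rate = 2880 × 149.5
= 430560.00 JPY

430560.00 JPY


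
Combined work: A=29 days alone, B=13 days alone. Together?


Rate of A = 1/29 per day
Rate of B = 1/13 per day
Combined rate = 1/29 + 1/13 = 42/377 ≈ 0.1114 per day
Days = 1 / combined rate = 377/42
≈ 8.98 days

8.98 days


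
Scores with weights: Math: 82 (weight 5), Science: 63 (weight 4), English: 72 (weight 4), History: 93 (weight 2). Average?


Numerator = 82×5 + 63×4 + 72×4 + 93×2
= 410 + 252 + 288 + 186
= 1136
Total weight = 15
Weighted avg = 1136/15
= 75.73

75.73


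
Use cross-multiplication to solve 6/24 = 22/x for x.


Cross multiply: 6 × x = 24 × 22
6x = 528
x = 528 / 6
= 88.00

88.00


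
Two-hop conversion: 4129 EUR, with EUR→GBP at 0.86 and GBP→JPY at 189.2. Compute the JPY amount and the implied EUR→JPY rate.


Step 1: 4129 EUR × 0.86 = 3550.94 GBP
Step 2: 3550.94 GBP × 189.2 = 671837.85 JPY
Implied rate EUR→JPY = 0.86 × 189.2 = 162.7120
= 671837.85 JPY; implied rate 162.7120 JPY/EUR

671837.85 JPY; implied rate 162.7120 JPY/EUR


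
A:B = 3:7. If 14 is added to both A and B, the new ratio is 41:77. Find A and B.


Let A = 3k, B = 7k.
(3k + 14) / (7k + 14) = 41/77
Cross-multiply: 77(3k + 14) = 41(7k + 14)
231k + 1078 = 287k + 574
231k - 287k = 574 - 1078
-56k = -504
k = -504/-56 = 9
A = 3×9 = 27, B = 7×9 = 63
= A = 27, B = 63

A = 27, B = 63


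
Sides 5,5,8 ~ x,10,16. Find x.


Scale factor = 10/5 = 2
Missing side = 5 × 2
= 10.0

10.0


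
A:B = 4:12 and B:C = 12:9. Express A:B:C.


Match B: multiply A:B by 12 → 48:144
Multiply B:C by 12 → 144:108
Combined: 48:144:108
GCD = 12
= 4:12:9

4:12:9


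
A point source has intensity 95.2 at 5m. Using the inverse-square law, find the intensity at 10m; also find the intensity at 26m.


I₁d₁² = I₂d₂²
I at 10m = 95.2 × (5/10)² = 95.2 × 25/100 = 2380/100 = 23.8000
I at 26m = 95.2 × (5/26)² = 95.2 × 25/676 = 2380/676 ≈ 3.5207
= 23.8000 and 3.5207

23.8000 and 3.5207


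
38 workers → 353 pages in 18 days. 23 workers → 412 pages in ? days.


Days ∝ work / workers, so d₂ = d₁ × (m₁/m₂) × (w₂/w₁)
Workers factor (inverse): 38/23 ≈ 1.6522
Work factor (direct): 412/353 ≈ 1.1671
d₂ = 18 × 38/23 × 412/353 = (18 × 38 × 412) / (23 × 353) = 281808/8119
≈ 34.71 days

34.71 days


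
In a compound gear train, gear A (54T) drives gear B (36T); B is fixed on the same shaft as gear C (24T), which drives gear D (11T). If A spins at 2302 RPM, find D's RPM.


Stage 1: RPM_B = RPM_A × t_A/t_B = 2302 × 54/36 = 124308/36 = 3453.00
B and C share a shaft → RPM_C = RPM_B
Stage 2: RPM_D = RPM_C × t_C/t_D = RPM_A × (t_A×t_C)/(t_B×t_D)
Overall ratio = (54×24)/(36×11) = 1296/396
RPM_D = 2302 × 1296/396 = 2983392/396
≈ 7533.82 RPM

7533.82 RPM


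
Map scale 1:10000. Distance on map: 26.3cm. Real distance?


Real distance = map distance × scale
= 26.3cm × 10000
= 263000 cm = 2630.0 m
= 2.630 km

2.630 km


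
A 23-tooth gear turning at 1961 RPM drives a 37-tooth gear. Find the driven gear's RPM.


Gear ratio = 23:37 = 23:37
RPM_B = RPM_A × (teeth_A / teeth_B)
= 1961 × (23/37)
= 1219.0 RPM

1219.0 RPM


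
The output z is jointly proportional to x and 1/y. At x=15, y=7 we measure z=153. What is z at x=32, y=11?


z = k·x/y
Solve for k using the known point: k = z·y/x = 153×7/15 = 1071/15 = 71.4000
Now evaluate at x=32, y=11:
z = k × 32 / 11 = (1071 × 32) / (15 × 11) = 34272/165
≈ 207.7091

207.7091


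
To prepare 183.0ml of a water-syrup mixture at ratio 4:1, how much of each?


Total parts = 4 + 1 = 5
water: 183.0 × 4/5 = 146.4ml
syrup: 183.0 × 1/5 = 36.6ml
= 146.4ml and 36.6ml

146.4ml and 36.6ml


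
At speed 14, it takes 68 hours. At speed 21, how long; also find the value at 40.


Inverse proportion: x × y = constant
k = 14 × 68 = 952
At x=21: k/21 = 45.33
At x=40: k/40 = 23.80
= 45.33 and 23.80

45.33 and 23.80


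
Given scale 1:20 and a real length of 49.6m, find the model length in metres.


Model size = real / scale
= 49.6 / 20
= 2.4800 m

2.4800 m


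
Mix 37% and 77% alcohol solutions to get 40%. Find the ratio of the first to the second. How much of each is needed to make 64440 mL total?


Let x parts of 37% mix with y parts of 77%.
37x + 77y = 40(x + y)
37x + 77y = 40x + 40y
x(37 - 40) = y(40 - 77)
x/y = (77 - 40)/(40 - 37) = 37/3
Simplify: 37:3
Total parts = 40; one part = 64440/40 = 1611.00 mL
37% solution: 37×1611.00 = 59607.00 mL
77% solution: 3×1611.00 = 4833.00 mL
= ratio 37:3; 59607.00 mL and 4833.00 mL

ratio 37:3; 59607.00 mL and 4833.00 mL
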